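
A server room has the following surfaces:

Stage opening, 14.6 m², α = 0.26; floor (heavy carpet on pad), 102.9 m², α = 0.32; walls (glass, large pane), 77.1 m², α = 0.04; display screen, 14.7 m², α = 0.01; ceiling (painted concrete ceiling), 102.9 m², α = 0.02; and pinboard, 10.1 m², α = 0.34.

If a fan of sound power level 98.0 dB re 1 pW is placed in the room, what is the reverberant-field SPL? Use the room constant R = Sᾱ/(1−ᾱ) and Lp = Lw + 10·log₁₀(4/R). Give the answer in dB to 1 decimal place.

A = 45.447 sabins; S = 322.3 m².
ᾱ = 45.447/322.3 = 0.1410; R = Sᾱ/(1−ᾱ) = 45.447/(1−0.1410) = 52.907 m².
Lp = Lw + 10 log₁₀(4/R) = 98.0 -11.21 = 86.8 dB.

86.8 dB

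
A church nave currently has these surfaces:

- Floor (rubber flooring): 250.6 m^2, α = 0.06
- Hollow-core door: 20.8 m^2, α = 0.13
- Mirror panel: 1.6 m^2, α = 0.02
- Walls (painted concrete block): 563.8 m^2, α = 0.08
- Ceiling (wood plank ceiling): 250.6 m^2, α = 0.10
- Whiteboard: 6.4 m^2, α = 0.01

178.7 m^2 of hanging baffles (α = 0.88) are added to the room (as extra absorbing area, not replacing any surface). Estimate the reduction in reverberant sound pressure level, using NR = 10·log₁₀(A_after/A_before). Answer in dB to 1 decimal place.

Total absorption A_before = 250.6×0.06 + 20.8×0.13 + 1.6×0.02 + 563.8×0.08 + 250.6×0.10 + 6.4×0.01
  = 15.036 + 2.704 + 0.032 + 45.104 + 25.060 + 0.064 = 88.000 m^2 sabins.
Treatment contributes 178.7·0.88 = 157.256 sabins.
A_after = 88.000 + 157.256 = 245.256 sabins.
NR = 10·log₁₀(245.256/88.000) = 4.5 dB.

4.5 dB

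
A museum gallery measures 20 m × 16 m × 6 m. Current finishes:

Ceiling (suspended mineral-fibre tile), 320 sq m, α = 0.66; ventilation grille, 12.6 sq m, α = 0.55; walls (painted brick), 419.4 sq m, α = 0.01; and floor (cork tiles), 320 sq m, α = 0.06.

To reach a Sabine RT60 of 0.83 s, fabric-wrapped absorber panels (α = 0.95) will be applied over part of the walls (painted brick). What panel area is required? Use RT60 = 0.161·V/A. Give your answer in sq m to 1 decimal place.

139.3

Summing Sᵢαᵢ: 211.200 + 6.930 + 4.194 + 19.200 → A₁ = 241.524 sabins.
Required A₂ = 0.161·1920/0.83 = 372.434 sabins.
ΔA needed = 372.434 − 241.524 = 130.910 sabins.
Net gain per sq m: Δα = 0.95 − 0.01 = 0.94.
Panel area = 130.910 / 0.94 = 139.3 sq m.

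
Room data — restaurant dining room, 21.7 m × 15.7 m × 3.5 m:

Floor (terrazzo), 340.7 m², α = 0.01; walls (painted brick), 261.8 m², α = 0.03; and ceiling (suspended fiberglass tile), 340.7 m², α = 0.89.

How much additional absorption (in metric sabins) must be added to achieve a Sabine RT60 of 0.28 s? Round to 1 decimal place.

Summing Sᵢαᵢ: 3.407 + 7.854 + 303.223 → A₁ = 314.484 sabins.
Target A₂ = 0.161·1192.415/0.28 = 685.639 sabins (V = 1192.415 m³).
ΔA = A₂ − A₁ = 685.639 − 314.484 = 371.2 sabins.

371.2 sabins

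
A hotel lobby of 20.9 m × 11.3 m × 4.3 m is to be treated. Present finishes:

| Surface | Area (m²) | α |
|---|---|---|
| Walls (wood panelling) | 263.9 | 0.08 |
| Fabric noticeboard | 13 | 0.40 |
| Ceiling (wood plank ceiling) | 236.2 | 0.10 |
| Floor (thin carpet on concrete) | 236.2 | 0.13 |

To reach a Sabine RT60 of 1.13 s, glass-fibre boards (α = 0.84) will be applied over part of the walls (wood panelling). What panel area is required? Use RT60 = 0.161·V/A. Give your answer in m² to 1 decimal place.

A₁ = Σ Sᵢαᵢ = 263.9·0.08 + 13·0.40 + 236.2·0.10 + 236.2·0.13 = 80.638 sabins.
V = 1015.531 m³. Target absorption A₂ = 0.161 × 1015.531 / 1.13 = 144.691 sabins.
Absorption to add: 144.691 − 80.638 = 64.053 sabins.
Each m² of panel replacing the walls (wood panelling) adds (0.84 − 0.08) = 0.76 sabins.
Panel area = 64.053 / 0.76 = 84.3 m².

84.3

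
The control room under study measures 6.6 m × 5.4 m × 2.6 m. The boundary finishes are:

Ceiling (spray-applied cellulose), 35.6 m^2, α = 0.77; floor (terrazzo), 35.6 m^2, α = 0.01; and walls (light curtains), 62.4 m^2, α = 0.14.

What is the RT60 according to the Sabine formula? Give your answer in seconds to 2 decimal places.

Summing Sᵢαᵢ: 27.412 + 0.356 + 8.736 → A = 36.504 sabins.
Room volume: 92.664 m³.
RT60 = 0.161 · V / A = 0.161 × 92.664 / 36.504 = 0.41 s.

0.41 seconds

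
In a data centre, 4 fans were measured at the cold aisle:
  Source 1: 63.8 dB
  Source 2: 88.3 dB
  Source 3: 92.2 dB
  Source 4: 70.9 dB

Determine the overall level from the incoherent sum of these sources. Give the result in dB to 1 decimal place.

93.7 dB

Sum in the linear (power) domain: Σ 10^(Lᵢ/10) = 10^(63.8/10) + 10^(88.3/10) + 10^(92.2/10) + 10^(70.9/10) = 2.35e+09.
Combined level = 10 log₁₀(2.35e+09) = 93.7 dB.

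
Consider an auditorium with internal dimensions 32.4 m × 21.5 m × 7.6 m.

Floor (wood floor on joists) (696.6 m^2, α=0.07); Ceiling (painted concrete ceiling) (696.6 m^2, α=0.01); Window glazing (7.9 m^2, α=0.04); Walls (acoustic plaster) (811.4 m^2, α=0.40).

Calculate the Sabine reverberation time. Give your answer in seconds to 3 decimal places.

2.239 s

Summing Sᵢαᵢ: 48.762 + 6.966 + 0.316 + 324.560 → A = 380.604 sabins.
V = 32.4·21.5·7.6 = 5294.16 m³.
RT60 = 0.161 · V / A = 0.161 × 5294.16 / 380.604 = 2.239 s.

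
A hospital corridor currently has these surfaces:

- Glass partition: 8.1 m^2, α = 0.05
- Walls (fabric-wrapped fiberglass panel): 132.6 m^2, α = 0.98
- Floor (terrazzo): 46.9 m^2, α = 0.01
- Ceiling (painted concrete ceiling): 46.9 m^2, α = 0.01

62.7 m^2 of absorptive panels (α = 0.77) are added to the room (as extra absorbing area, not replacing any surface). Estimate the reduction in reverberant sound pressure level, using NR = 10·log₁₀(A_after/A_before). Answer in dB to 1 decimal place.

Equivalent absorption area: A_before = 8.1*0.05 + 132.6*0.98 + 46.9*0.01 + 46.9*0.01 = 131.291 m^2.
Treatment contributes 62.7·0.77 = 48.279 sabins.
New total A_after = 179.570 sabins.
Reduction = 10 log₁₀(A_after/A_before) = 10 log₁₀(1.3677) = 1.4 dB.

1.4 dB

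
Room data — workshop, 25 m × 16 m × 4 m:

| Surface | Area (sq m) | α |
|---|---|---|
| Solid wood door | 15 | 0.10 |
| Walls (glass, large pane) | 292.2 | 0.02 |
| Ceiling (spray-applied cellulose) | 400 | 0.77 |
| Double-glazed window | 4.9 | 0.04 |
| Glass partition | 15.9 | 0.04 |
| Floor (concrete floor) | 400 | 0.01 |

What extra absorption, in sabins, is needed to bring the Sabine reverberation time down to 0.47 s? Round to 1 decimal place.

227.9 sabins

A₁ = Σ Sᵢαᵢ = 15*0.10 + 292.2*0.02 + 400*0.77 + 4.9*0.04 + 15.9*0.04 + 400*0.01 = 320.176 sabins.
V = 1600 m³. Required absorption A₂ = 0.161 × 1600 / 0.47 = 548.085 sabins.
Shortfall: 548.085 − 320.176 = 227.9 sabins.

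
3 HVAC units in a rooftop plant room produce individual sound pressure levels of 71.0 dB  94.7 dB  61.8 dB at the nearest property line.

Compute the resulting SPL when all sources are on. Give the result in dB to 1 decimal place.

Sum in the linear (power) domain: Σ 10^(Lᵢ/10) = 10^(71.0/10) + 10^(94.7/10) + 10^(61.8/10) = 2.965e+09.
Back to dB: 10·log₁₀ Σ = 94.7 dB.

94.7 dB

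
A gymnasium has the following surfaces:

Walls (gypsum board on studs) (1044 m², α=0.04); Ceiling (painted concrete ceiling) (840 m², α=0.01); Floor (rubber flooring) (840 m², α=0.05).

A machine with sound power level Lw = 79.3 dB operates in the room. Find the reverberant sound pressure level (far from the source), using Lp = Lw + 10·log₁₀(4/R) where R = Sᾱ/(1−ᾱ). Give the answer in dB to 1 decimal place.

A = 92.160 sabins; S = 2724.0 m².
ᾱ = 0.0338, so room constant R = A/(1−ᾱ) = 95.384 m².
Lp = 79.3 + 10·log₁₀(4/95.384) = 79.3 + (-13.77) = 65.5 dB.

65.5 dB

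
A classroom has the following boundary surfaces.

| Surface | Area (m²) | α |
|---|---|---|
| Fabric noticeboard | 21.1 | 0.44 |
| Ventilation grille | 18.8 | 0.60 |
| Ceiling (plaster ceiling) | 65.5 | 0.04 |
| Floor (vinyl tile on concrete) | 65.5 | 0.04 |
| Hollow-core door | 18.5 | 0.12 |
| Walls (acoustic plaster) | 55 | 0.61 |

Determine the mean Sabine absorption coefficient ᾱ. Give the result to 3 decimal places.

S = Σ Sᵢ = 21.1 + 18.8 + 65.5 + 65.5 + 18.5 + 55 = 244.4 m².
Weighted sum Σ Sα = 61.574.
ᾱ = A/S = 0.252.

0.252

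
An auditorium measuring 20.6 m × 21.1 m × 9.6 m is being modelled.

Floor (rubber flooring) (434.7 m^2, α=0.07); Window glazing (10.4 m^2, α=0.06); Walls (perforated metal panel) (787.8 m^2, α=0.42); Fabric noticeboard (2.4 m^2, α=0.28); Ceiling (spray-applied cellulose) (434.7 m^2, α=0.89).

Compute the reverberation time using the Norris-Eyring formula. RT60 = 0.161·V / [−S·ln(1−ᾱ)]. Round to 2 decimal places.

S = Σ Sᵢ = 1670.0 m^2.
Absorption A = 434.7·0.07 + 10.4·0.06 + 787.8·0.42 + 2.4·0.28 + 434.7·0.89 = 749.484 sabins.
Mean coefficient ᾱ = A/S = 0.4488.
Eyring denominator: −S ln(1−ᾱ) = 994.748.
V = 20.6 × 21.1 × 9.6 = 4172.736 m³.
T = 0.161·V/[−S·ln(1−ᾱ)] = 0.161·4172.736/994.748 = 0.68 s.

0.68 sec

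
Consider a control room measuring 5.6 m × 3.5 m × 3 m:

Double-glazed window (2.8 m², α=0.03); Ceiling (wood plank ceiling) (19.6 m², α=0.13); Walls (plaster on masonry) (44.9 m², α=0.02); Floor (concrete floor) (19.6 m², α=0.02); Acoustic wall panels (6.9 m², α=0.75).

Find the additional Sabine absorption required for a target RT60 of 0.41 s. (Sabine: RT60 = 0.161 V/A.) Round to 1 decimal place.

A₁ = Σ Sᵢαᵢ = 2.8×0.03 + 19.6×0.13 + 44.9×0.02 + 19.6×0.02 + 6.9×0.75 = 9.097 sabins.
Target A₂ = 0.161·58.8/0.41 = 23.090 sabins (V = 58.8 m³).
ΔA = A₂ − A₁ = 23.090 − 9.097 = 14.0 sabins.

14.0 sabins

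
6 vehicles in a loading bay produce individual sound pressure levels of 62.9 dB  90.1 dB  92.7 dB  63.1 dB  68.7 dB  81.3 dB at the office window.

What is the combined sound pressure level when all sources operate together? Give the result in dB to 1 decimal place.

Sum in the linear (power) domain: Σ 10^(Lᵢ/10) = 10^(62.9/10) + 10^(90.1/10) + 10^(92.7/10) + 10^(63.1/10) + 10^(68.7/10) + 10^(81.3/10) = 3.032e+09.
Back to dB: 10·log₁₀ Σ = 94.8 dB.

94.8 dB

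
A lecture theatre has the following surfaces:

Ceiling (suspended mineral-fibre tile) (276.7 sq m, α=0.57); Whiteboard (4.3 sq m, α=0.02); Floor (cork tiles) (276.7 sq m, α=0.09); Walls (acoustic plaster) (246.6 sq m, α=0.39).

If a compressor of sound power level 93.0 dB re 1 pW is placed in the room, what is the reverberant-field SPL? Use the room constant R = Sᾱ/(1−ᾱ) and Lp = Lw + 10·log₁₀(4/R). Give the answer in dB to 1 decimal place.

72.7 dB

A = 278.882 sabins; S = 804.3 sq m.
ᾱ = 278.882/804.3 = 0.3467; R = Sᾱ/(1−ᾱ) = 278.882/(1−0.3467) = 426.882 sq m.
Lp = Lw + 10 log₁₀(4/R) = 93.0 -20.28 = 72.7 dB.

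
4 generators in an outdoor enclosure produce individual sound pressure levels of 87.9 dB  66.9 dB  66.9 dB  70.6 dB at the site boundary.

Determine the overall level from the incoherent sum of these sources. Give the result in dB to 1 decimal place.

Sum in the linear (power) domain: Σ 10^(Lᵢ/10) = 10^(87.9/10) + 10^(66.9/10) + 10^(66.9/10) + 10^(70.6/10) = 6.379e+08.
Back to dB: 10·log₁₀ Σ = 88.0 dB.

88.0 dB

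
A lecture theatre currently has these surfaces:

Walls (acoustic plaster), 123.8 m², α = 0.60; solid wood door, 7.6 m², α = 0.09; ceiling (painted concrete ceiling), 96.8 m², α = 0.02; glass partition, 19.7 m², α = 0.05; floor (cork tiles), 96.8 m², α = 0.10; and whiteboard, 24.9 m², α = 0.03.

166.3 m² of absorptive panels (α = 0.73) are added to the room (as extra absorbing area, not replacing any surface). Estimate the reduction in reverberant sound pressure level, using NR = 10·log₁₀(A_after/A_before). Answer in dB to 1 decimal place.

Total absorption A_before = 123.8·0.60 + 7.6·0.09 + 96.8·0.02 + 19.7·0.05 + 96.8·0.10 + 24.9·0.03
  = 74.280 + 0.684 + 1.936 + 0.985 + 9.680 + 0.747 = 88.312 m² sabins.
Added absorption = 166.3 × 0.73 = 121.399 sabins.
A_after = 88.312 + 121.399 = 209.711 sabins.
Reduction = 10 log₁₀(A_after/A_before) = 10 log₁₀(2.3747) = 3.8 dB.

3.8 dB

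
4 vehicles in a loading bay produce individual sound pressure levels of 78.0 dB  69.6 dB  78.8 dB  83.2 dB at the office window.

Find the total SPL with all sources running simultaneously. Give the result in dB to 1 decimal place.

Σ 10^(Lᵢ/10) = 3.57e+08.
Combined level = 10 log₁₀(3.57e+08) = 85.5 dB.

85.5 dB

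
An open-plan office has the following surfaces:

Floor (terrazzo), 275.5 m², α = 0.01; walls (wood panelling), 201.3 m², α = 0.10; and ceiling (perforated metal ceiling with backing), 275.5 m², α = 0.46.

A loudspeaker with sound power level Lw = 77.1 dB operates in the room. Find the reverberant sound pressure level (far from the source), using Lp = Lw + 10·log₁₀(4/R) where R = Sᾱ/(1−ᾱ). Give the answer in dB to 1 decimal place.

60.4 dB

Σ(Sᵢαᵢ) = 275.5·0.01 + 201.3·0.10 + 275.5·0.46 = 149.615; total area S = 752.3 m².
ᾱ = 149.615/752.3 = 0.1989; R = Sᾱ/(1−ᾱ) = 149.615/(1−0.1989) = 186.762 m².
Lp = 77.1 + 10·log₁₀(4/186.762) = 77.1 + (-16.69) = 60.4 dB.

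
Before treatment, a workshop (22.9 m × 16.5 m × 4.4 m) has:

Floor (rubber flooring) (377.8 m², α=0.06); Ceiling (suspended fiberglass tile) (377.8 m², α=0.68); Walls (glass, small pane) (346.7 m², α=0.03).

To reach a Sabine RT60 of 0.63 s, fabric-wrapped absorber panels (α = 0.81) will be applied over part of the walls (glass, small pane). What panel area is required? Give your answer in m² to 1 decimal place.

Total absorption A₁ = 377.8·0.06 + 377.8·0.68 + 346.7·0.03
  = 22.668 + 256.904 + 10.401 = 289.973 m² sabins.
Required A₂ = 0.161·1662.54/0.63 = 424.871 sabins.
ΔA needed = 424.871 − 289.973 = 134.898 sabins.
Each m² of panel replacing the walls (glass, small pane) adds (0.81 − 0.03) = 0.78 sabins.
Panel area = 134.898 / 0.78 = 172.9 m².

172.9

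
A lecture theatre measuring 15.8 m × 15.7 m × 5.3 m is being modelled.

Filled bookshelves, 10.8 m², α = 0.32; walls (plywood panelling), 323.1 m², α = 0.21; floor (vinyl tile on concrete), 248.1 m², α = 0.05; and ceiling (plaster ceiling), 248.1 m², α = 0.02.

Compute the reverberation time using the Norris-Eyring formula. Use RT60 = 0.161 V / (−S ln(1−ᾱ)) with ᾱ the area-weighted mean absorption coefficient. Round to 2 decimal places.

S = Σ Sᵢ = 830.1 m².
Σ(Sᵢαᵢ) = 10.8×0.32 + 323.1×0.21 + 248.1×0.05 + 248.1×0.02 = 88.674.
Mean coefficient ᾱ = A/S = 0.1068.
−S·ln(1−ᾱ) = −830.1 × ln(1 − 0.1068) = 93.755.
V = 15.8 × 15.7 × 5.3 = 1314.718 m³.
T = 0.161·V/[−S·ln(1−ᾱ)] = 0.161·1314.718/93.755 = 2.26 s.

2.26 s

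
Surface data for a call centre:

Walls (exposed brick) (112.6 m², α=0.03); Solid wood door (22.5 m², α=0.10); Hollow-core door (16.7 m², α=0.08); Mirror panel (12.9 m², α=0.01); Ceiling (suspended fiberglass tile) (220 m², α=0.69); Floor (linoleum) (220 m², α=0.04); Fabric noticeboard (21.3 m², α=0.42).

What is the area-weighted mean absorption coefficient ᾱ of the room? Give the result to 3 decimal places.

S = Σ Sᵢ = 112.6 + 22.5 + 16.7 + 12.9 + 220 + 220 + 21.3 = 626.0 m².
A = 112.6·0.03 + 22.5·0.10 + 16.7·0.08 + 12.9·0.01 + 220·0.69 + 220·0.04 + 21.3·0.42 = 176.639 sabins.
ᾱ = A/S = 0.282.

0.282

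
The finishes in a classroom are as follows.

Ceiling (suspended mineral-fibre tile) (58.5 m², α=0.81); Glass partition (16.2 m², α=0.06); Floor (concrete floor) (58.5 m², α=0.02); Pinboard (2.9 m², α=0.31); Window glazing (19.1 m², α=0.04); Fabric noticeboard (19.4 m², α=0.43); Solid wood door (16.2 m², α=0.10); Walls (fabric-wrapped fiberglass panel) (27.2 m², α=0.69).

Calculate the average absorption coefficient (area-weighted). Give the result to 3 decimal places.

0.367

Total surface area S = 218.0 m².
Weighted sum Σ Sα = 79.920.
ᾱ = A/S = 0.367.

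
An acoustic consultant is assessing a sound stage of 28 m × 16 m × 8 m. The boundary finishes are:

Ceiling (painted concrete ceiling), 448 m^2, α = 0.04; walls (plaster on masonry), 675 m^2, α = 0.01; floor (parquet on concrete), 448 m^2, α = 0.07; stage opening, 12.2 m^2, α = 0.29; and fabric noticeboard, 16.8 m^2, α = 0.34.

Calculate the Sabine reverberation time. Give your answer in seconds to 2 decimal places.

Equivalent absorption area: A = 448*0.04 + 675*0.01 + 448*0.07 + 12.2*0.29 + 16.8*0.34 = 65.280 m^2.
V = 28·16·8 = 3584 m³.
T = 0.161 V/A = 0.161·3584/65.280 = 8.84 s.

8.84 s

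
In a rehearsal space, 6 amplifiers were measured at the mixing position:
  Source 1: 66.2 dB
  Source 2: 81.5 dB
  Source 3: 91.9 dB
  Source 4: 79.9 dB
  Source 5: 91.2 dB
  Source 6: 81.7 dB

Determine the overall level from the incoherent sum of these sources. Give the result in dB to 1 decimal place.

95.1 dB

Sum in the linear (power) domain: Σ 10^(Lᵢ/10) = 10^(66.2/10) + 10^(81.5/10) + 10^(91.9/10) + 10^(79.9/10) + 10^(91.2/10) + 10^(81.7/10) = 3.258e+09.
Back to dB: 10·log₁₀ Σ = 95.1 dB.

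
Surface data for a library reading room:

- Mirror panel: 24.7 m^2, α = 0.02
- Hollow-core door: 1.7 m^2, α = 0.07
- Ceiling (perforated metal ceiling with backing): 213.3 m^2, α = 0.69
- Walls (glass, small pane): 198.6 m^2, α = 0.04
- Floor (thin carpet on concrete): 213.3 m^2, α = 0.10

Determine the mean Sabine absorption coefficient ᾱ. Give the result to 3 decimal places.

0.272

S = Σ Sᵢ = 24.7 + 1.7 + 213.3 + 198.6 + 213.3 = 651.6 m^2.
Σ(Sᵢαᵢ) = 24.7·0.02 + 1.7·0.07 + 213.3·0.69 + 198.6·0.04 + 213.3·0.10 = 177.064.
ᾱ = 177.064 / 651.6 = 0.272.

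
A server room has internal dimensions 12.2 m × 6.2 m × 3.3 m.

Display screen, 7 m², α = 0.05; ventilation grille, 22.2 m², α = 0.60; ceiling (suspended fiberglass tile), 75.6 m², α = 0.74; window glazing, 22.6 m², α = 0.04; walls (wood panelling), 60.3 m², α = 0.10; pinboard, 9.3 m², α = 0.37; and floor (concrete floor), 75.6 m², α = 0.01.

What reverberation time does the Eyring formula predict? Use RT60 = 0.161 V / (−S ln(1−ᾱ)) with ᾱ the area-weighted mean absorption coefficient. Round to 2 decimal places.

S = Σ Sᵢ = 272.6 m².
Σ(Sᵢαᵢ) = 7·0.05 + 22.2·0.60 + 75.6·0.74 + 22.6·0.04 + 60.3·0.10 + 9.3·0.37 + 75.6·0.01 = 80.745.
Mean coefficient ᾱ = A/S = 0.2962.
−S·ln(1−ᾱ) = −272.6 × ln(1 − 0.2962) = 95.754.
V = 12.2 × 6.2 × 3.3 = 249.612 m³.
RT60 = 0.161 × 249.612 / 95.754 = 0.42 s.

0.42 s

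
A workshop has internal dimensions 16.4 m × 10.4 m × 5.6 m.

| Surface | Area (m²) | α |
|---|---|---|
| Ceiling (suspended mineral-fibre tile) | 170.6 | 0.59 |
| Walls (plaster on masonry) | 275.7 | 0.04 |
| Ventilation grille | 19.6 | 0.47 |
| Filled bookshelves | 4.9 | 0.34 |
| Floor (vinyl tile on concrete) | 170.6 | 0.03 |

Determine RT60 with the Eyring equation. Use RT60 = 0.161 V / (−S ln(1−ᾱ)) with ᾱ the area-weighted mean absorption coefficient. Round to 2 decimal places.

1.08 seconds

Total surface area S = 170.6 + 275.7 + 19.6 + 4.9 + 170.6 = 641.4 m².
Σ(Sᵢαᵢ) = 170.6·0.59 + 275.7·0.04 + 19.6·0.47 + 4.9·0.34 + 170.6·0.03 = 127.678.
Mean coefficient ᾱ = A/S = 0.1991.
Eyring denominator: −S ln(1−ᾱ) = 142.403.
V = 16.4 × 10.4 × 5.6 = 955.136 m³.
RT60 = 0.161 × 955.136 / 142.403 = 1.08 s.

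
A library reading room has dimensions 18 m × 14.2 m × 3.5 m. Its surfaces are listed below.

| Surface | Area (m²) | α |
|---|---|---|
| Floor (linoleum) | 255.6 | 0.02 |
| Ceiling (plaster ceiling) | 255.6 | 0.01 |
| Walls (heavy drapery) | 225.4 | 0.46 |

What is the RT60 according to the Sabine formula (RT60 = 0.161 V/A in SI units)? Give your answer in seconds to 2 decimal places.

Summing Sᵢαᵢ: 5.112 + 2.556 + 103.684 → A = 111.352 sabins.
Room volume: 894.6 m³.
Sabine: RT60 = 0.161 × 894.6 / 111.352 = 1.29 s.

1.29 sec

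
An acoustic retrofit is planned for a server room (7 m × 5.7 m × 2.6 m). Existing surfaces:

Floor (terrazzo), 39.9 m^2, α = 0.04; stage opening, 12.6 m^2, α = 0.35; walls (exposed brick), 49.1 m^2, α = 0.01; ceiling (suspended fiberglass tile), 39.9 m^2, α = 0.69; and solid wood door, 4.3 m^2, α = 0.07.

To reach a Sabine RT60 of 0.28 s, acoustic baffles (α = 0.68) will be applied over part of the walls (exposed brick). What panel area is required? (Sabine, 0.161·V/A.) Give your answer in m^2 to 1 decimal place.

37.8

Summing Sᵢαᵢ: 1.596 + 4.410 + 0.491 + 27.531 + 0.301 → A₁ = 34.329 sabins.
Required A₂ = 0.161·103.74/0.28 = 59.650 sabins.
ΔA needed = 59.650 − 34.329 = 25.322 sabins.
Net gain per m^2: Δα = 0.68 − 0.01 = 0.67.
Panel area = 25.322 / 0.67 = 37.8 m^2.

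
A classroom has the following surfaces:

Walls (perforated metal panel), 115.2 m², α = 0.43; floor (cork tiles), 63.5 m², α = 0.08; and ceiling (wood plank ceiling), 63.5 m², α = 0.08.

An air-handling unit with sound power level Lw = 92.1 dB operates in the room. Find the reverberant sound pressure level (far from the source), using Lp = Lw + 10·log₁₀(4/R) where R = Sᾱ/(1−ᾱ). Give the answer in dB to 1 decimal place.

Σ(Sᵢαᵢ) = 115.2·0.43 + 63.5·0.08 + 63.5·0.08 = 59.696; total area S = 242.2 m².
ᾱ = 59.696/242.2 = 0.2465; R = Sᾱ/(1−ᾱ) = 59.696/(1−0.2465) = 79.225 m².
Lp = 92.1 + 10·log₁₀(4/79.225) = 92.1 + (-12.97) = 79.1 dB.

79.1 dB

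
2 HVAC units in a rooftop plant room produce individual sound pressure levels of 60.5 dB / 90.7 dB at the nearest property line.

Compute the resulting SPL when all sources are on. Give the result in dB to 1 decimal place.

90.7 dB

Converting to relative power and adding: 10^(60.5/10) + 10^(90.7/10) = 1.176e+09.
Combined level = 10 log₁₀(1.176e+09) = 90.7 dB.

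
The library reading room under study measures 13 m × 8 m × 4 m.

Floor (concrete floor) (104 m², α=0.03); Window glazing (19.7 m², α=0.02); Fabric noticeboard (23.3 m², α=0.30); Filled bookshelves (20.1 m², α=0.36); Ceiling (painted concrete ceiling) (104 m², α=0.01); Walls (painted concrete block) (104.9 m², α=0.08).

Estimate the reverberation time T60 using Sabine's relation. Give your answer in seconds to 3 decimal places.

2.465 seconds

Summing Sᵢαᵢ: 3.120 + 0.394 + 6.990 + 7.236 + 1.040 + 8.392 → A = 27.172 sabins.
Room volume: 416 m³.
T = 0.161 V/A = 0.161·416/27.172 = 2.465 s.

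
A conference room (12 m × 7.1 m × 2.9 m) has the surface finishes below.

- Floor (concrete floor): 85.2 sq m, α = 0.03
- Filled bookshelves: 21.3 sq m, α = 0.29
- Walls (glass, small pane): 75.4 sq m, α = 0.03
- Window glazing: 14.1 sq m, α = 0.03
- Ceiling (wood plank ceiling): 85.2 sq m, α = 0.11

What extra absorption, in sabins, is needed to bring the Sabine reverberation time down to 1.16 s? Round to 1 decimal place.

13.5 sabins

Equivalent absorption area: A₁ = 85.2·0.03 + 21.3·0.29 + 75.4·0.03 + 14.1·0.03 + 85.2·0.11 = 20.790 sq m.
For T = 1.16 s, need A₂ = 0.161·V/T = 0.161·247.08/1.16 = 34.293 sabins.
ΔA = A₂ − A₁ = 34.293 − 20.790 = 13.5 sabins.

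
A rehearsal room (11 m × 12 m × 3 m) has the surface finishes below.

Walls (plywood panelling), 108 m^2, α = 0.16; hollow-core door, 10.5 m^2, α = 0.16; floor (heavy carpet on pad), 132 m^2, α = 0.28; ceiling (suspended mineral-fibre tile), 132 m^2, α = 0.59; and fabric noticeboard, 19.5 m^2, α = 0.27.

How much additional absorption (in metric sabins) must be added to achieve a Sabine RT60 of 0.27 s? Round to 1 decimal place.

97.1 sabins

Summing Sᵢαᵢ: 17.280 + 1.680 + 36.960 + 77.880 + 5.265 → A₁ = 139.065 sabins.
For T = 0.27 s, need A₂ = 0.161·V/T = 0.161·396/0.27 = 236.133 sabins.
Additional absorption ΔA = 236.133 − 139.065 = 97.1 sabins.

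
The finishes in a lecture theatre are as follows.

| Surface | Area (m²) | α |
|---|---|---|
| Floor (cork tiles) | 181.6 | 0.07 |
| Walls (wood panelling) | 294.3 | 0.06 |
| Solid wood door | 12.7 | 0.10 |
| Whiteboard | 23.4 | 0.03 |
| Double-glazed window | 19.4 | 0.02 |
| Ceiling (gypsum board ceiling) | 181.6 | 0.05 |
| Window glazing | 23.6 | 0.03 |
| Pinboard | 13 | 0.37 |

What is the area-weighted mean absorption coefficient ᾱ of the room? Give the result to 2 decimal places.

Total surface area S = 749.6 m².
Σ(Sᵢαᵢ) = 181.6×0.07 + 294.3×0.06 + 12.7×0.10 + 23.4×0.03 + 19.4×0.02 + 181.6×0.05 + 23.6×0.03 + 13×0.37 = 47.328.
ᾱ = A/S = 0.06.

0.06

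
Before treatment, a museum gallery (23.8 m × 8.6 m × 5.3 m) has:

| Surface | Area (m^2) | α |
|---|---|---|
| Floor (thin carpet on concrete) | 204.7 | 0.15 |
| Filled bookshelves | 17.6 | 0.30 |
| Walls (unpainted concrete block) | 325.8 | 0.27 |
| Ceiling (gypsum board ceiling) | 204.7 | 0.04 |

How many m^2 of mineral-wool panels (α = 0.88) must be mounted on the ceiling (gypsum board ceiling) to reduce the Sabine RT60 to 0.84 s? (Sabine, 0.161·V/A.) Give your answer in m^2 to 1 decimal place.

90.2

Total absorption A₁ = 204.7·0.15 + 17.6·0.30 + 325.8·0.27 + 204.7·0.04
  = 30.705 + 5.280 + 87.966 + 8.188 = 132.139 m^2 sabins.
Required A₂ = 0.161·1084.804/0.84 = 207.921 sabins.
ΔA needed = 207.921 − 132.139 = 75.782 sabins.
Each m^2 of panel replacing the ceiling (gypsum board ceiling) adds (0.88 − 0.04) = 0.84 sabins.
Area = ΔA/Δα = 75.782/0.84 = 90.2 m^2.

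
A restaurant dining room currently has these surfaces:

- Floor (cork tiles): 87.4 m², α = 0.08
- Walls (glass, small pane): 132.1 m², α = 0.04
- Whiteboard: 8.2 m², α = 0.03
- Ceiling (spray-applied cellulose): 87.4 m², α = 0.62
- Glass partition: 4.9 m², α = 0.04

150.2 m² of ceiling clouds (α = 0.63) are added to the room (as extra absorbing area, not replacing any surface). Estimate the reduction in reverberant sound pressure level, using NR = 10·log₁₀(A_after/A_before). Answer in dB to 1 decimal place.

3.8 dB

A_before = Σ Sᵢαᵢ = 87.4×0.08 + 132.1×0.04 + 8.2×0.03 + 87.4×0.62 + 4.9×0.04 = 66.906 sabins.
Added absorption = 150.2 × 0.63 = 94.626 sabins.
New total A_after = 161.532 sabins.
Reduction = 10 log₁₀(A_after/A_before) = 10 log₁₀(2.4143) = 3.8 dB.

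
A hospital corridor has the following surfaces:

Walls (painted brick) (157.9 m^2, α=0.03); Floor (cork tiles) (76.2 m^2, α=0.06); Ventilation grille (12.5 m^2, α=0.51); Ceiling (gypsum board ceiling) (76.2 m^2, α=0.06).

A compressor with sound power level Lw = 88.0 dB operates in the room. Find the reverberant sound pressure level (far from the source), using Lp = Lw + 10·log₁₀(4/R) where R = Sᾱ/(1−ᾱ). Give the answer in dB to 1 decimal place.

A = 20.256 sabins; S = 322.8 m^2.
ᾱ = 0.0628, so room constant R = A/(1−ᾱ) = 21.613 m^2.
Lp = 88.0 + 10·log₁₀(4/21.613) = 88.0 + (-7.33) = 80.7 dB.

80.7 dB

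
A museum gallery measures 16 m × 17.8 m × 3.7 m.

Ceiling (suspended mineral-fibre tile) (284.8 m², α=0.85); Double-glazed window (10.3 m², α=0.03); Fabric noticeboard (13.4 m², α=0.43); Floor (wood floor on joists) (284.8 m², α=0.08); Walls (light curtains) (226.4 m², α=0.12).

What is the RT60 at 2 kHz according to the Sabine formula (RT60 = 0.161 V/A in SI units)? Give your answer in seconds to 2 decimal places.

Total absorption A = 284.8*0.85 + 10.3*0.03 + 13.4*0.43 + 284.8*0.08 + 226.4*0.12
  = 242.080 + 0.309 + 5.762 + 22.784 + 27.168 = 298.103 m² sabins.
V = 16·17.8·3.7 = 1053.76 m³.
RT60 = 0.161 · V / A = 0.161 × 1053.76 / 298.103 = 0.57 s.

0.57 sec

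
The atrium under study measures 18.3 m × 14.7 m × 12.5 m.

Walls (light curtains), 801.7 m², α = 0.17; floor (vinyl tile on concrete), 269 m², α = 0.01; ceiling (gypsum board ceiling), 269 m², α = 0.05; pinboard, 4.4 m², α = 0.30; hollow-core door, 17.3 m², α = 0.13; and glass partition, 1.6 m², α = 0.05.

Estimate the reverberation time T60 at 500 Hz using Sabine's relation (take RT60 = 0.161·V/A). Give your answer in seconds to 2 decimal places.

Summing Sᵢαᵢ: 136.289 + 2.690 + 13.450 + 1.320 + 2.249 + 0.080 → A = 156.078 sabins.
V = 18.3·14.7·12.5 = 3362.625 m³.
T = 0.161 V/A = 0.161·3362.625/156.078 = 3.47 s.

3.47 s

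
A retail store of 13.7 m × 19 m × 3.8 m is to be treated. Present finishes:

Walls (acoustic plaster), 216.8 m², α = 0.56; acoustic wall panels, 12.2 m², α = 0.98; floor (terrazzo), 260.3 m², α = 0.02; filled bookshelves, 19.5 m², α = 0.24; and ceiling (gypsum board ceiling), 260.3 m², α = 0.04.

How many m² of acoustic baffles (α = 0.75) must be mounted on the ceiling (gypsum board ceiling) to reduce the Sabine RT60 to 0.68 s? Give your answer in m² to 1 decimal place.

A₁ = Σ Sᵢαᵢ = 216.8×0.56 + 12.2×0.98 + 260.3×0.02 + 19.5×0.24 + 260.3×0.04 = 153.662 sabins.
V = 989.14 m³. Target absorption A₂ = 0.161 × 989.14 / 0.68 = 234.193 sabins.
ΔA needed = 234.193 − 153.662 = 80.531 sabins.
Each m² of panel replacing the ceiling (gypsum board ceiling) adds (0.75 − 0.04) = 0.71 sabins.
Area = ΔA/Δα = 80.531/0.71 = 113.4 m².

113.4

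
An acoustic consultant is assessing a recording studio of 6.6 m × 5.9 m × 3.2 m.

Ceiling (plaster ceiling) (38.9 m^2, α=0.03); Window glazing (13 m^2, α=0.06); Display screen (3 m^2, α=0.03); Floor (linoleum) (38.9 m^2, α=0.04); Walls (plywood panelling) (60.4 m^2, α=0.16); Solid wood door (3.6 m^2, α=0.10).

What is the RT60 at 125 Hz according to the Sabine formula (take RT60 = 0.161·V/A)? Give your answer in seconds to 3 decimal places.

1.473 s

Total absorption A = 38.9*0.03 + 13*0.06 + 3*0.03 + 38.9*0.04 + 60.4*0.16 + 3.6*0.10
  = 1.167 + 0.780 + 0.090 + 1.556 + 9.664 + 0.360 = 13.617 m^2 sabins.
V = 6.6·5.9·3.2 = 124.608 m³.
T = 0.161 V/A = 0.161·124.608/13.617 = 1.473 s.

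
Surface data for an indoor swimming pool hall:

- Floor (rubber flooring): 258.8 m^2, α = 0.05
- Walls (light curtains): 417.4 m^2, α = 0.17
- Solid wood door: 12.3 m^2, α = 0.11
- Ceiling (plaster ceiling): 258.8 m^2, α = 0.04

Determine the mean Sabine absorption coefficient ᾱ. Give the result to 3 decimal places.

Total surface area S = 947.3 m^2.
Weighted sum Σ Sα = 95.603.
ᾱ = A/S = 0.101.

0.101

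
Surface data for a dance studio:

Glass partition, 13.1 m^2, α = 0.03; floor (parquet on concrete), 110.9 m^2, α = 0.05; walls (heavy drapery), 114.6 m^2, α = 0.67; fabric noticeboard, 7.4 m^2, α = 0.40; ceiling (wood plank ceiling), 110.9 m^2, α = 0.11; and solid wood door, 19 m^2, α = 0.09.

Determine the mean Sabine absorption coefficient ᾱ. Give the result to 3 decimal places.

S = Σ Sᵢ = 13.1 + 110.9 + 114.6 + 7.4 + 110.9 + 19 = 375.9 m^2.
Weighted sum Σ Sα = 99.589.
ᾱ = 99.589 / 375.9 = 0.265.

0.265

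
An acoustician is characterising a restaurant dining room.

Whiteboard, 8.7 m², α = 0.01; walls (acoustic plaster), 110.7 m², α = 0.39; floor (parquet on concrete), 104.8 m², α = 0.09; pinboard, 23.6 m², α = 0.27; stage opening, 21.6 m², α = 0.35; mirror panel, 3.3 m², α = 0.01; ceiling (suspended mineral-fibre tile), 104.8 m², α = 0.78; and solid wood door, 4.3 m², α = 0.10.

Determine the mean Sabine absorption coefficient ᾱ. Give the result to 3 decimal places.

0.390

S = Σ Sᵢ = 8.7 + 110.7 + 104.8 + 23.6 + 21.6 + 3.3 + 104.8 + 4.3 = 381.8 m².
A = 8.7·0.01 + 110.7·0.39 + 104.8·0.09 + 23.6·0.27 + 21.6·0.35 + 3.3·0.01 + 104.8·0.78 + 4.3·0.10 = 148.831 sabins.
ᾱ = 148.831 / 381.8 = 0.390.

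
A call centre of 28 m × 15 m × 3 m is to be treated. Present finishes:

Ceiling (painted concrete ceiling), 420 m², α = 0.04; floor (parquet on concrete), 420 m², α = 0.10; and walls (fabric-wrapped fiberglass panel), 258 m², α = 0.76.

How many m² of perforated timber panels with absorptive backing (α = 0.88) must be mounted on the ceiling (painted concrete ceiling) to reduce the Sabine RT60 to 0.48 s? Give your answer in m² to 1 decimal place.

199.7

Equivalent absorption area: A₁ = 420×0.04 + 420×0.10 + 258×0.76 = 254.880 m².
V = 1260 m³. Target absorption A₂ = 0.161 × 1260 / 0.48 = 422.625 sabins.
Absorption to add: 422.625 − 254.880 = 167.745 sabins.
Each m² of panel replacing the ceiling (painted concrete ceiling) adds (0.88 − 0.04) = 0.84 sabins.
Area = ΔA/Δα = 167.745/0.84 = 199.7 m².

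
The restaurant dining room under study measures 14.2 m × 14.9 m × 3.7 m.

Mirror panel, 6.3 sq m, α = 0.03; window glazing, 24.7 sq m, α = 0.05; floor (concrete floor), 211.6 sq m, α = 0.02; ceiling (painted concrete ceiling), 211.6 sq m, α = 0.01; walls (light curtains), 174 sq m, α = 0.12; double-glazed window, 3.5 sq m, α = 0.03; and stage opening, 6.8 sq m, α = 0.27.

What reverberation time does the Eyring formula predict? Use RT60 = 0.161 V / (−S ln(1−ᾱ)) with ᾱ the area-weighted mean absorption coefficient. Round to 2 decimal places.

4.02 s

S = Σ Sᵢ = 638.5 sq m.
Absorption A = 6.3·0.03 + 24.7·0.05 + 211.6·0.02 + 211.6·0.01 + 174·0.12 + 3.5·0.03 + 6.8·0.27 = 30.593 sabins.
Mean coefficient ᾱ = A/S = 0.0479.
Eyring denominator: −S ln(1−ᾱ) = 31.341.
V = 14.2 × 14.9 × 3.7 = 782.846 m³.
T = 0.161·V/[−S·ln(1−ᾱ)] = 0.161·782.846/31.341 = 4.02 s.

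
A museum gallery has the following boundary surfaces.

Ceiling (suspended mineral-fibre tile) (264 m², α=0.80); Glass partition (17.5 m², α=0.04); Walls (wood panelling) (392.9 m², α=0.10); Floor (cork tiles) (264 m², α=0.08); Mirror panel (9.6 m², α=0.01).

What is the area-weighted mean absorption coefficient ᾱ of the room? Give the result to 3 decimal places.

Total surface area S = 948.0 m².
A = 264*0.80 + 17.5*0.04 + 392.9*0.10 + 264*0.08 + 9.6*0.01 = 272.406 sabins.
ᾱ = A/S = 0.287.

0.287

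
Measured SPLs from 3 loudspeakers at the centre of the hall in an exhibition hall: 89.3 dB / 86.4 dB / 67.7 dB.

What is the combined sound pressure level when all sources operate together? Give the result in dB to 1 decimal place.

Sum in the linear (power) domain: Σ 10^(Lᵢ/10) = 10^(89.3/10) + 10^(86.4/10) + 10^(67.7/10) = 1.294e+09.
Back to dB: 10·log₁₀ Σ = 91.1 dB.

91.1 dB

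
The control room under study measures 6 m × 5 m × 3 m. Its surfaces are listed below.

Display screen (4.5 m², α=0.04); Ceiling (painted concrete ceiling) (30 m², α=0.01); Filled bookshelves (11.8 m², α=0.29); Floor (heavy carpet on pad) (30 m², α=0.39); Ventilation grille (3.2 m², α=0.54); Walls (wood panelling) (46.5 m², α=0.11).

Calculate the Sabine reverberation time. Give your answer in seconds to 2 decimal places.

0.65 s

Total absorption A = 4.5·0.04 + 30·0.01 + 11.8·0.29 + 30·0.39 + 3.2·0.54 + 46.5·0.11
  = 0.180 + 0.300 + 3.422 + 11.700 + 1.728 + 5.115 = 22.445 m² sabins.
Room volume: 90 m³.
Sabine: RT60 = 0.161 × 90 / 22.445 = 0.65 s.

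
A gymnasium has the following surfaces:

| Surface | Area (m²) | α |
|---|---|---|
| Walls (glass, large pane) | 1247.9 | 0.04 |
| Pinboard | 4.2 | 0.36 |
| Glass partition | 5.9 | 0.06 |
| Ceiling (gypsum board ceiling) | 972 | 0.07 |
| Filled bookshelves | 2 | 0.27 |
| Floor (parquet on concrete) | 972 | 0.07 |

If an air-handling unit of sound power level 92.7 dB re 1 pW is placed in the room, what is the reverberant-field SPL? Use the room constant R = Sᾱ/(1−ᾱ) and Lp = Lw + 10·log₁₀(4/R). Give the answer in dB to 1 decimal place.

75.7 dB

A = 188.402 sabins; S = 3204.0 m².
ᾱ = 0.0588, so room constant R = A/(1−ᾱ) = 200.172 m².
Lp = 92.7 + 10·log₁₀(4/200.172) = 92.7 + (-16.99) = 75.7 dB.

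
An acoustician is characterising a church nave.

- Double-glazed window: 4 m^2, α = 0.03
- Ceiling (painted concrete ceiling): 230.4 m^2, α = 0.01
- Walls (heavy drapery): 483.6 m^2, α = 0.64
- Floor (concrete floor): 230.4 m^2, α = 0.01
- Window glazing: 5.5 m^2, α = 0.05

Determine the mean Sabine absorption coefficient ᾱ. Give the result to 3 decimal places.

Total surface area S = 953.9 m^2.
Σ(Sᵢαᵢ) = 4·0.03 + 230.4·0.01 + 483.6·0.64 + 230.4·0.01 + 5.5·0.05 = 314.507.
ᾱ = 314.507 / 953.9 = 0.330.

0.330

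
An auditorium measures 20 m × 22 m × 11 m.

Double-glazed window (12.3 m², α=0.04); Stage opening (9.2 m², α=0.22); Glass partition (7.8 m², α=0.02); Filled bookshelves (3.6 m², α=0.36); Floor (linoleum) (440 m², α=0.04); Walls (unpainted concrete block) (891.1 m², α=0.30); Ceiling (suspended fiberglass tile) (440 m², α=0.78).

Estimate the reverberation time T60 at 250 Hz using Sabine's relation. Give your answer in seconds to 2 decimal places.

1.23 sec

Equivalent absorption area: A = 12.3*0.04 + 9.2*0.22 + 7.8*0.02 + 3.6*0.36 + 440*0.04 + 891.1*0.30 + 440*0.78 = 632.098 m².
Room volume: 4840 m³.
T = 0.161 V/A = 0.161·4840/632.098 = 1.23 s.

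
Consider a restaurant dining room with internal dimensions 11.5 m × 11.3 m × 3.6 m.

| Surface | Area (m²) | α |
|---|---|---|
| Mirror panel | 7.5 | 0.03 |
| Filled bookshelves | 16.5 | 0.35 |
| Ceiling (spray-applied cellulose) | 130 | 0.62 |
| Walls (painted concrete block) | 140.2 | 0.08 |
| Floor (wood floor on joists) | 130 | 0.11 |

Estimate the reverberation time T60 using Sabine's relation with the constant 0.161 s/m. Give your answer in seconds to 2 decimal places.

A = Σ Sᵢαᵢ = 7.5·0.03 + 16.5·0.35 + 130·0.62 + 140.2·0.08 + 130·0.11 = 112.116 sabins.
Volume V = 11.5 × 11.3 × 3.6 = 467.82 m³.
T = 0.161 V/A = 0.161·467.82/112.116 = 0.67 s.

0.67 s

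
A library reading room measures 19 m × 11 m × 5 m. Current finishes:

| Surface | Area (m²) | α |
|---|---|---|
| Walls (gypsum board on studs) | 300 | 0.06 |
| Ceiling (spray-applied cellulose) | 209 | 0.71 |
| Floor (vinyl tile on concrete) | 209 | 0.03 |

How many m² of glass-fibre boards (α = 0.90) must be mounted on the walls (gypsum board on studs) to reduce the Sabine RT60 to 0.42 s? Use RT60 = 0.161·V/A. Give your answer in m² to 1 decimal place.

Equivalent absorption area: A₁ = 300·0.06 + 209·0.71 + 209·0.03 = 172.660 m².
Required A₂ = 0.161·1045/0.42 = 400.583 sabins.
Absorption to add: 400.583 − 172.660 = 227.923 sabins.
Net gain per m²: Δα = 0.90 − 0.06 = 0.84.
Panel area = 227.923 / 0.84 = 271.3 m².

271.3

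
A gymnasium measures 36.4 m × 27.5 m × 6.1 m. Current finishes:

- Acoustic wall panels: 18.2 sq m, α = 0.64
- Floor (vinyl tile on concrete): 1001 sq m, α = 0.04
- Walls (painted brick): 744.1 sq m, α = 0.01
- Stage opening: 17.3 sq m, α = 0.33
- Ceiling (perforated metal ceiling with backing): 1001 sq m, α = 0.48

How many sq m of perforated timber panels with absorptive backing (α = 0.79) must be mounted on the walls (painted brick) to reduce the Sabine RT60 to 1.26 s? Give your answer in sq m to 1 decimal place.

Total absorption A₁ = 18.2·0.64 + 1001·0.04 + 744.1·0.01 + 17.3·0.33 + 1001·0.48
  = 11.648 + 40.040 + 7.441 + 5.709 + 480.480 = 545.318 sq m sabins.
V = 6106.1 m³. Target absorption A₂ = 0.161 × 6106.1 / 1.26 = 780.224 sabins.
Absorption to add: 780.224 − 545.318 = 234.906 sabins.
Each sq m of panel replacing the walls (painted brick) adds (0.79 − 0.01) = 0.78 sabins.
Panel area = 234.906 / 0.78 = 301.2 sq m.

301.2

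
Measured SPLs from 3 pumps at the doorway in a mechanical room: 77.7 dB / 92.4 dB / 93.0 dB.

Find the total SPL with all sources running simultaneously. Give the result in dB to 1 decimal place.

95.8 dB

Sum in the linear (power) domain: Σ 10^(Lᵢ/10) = 10^(77.7/10) + 10^(92.4/10) + 10^(93.0/10) = 3.792e+09.
Combined level = 10 log₁₀(3.792e+09) = 95.8 dB.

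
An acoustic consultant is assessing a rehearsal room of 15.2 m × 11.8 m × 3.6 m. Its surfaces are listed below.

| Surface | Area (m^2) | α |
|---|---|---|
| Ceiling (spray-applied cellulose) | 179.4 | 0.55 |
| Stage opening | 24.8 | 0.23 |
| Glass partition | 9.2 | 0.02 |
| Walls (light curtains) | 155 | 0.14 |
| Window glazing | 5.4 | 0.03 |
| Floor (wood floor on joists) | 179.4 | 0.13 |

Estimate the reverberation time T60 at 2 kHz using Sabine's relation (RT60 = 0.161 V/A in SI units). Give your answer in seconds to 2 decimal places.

Equivalent absorption area: A = 179.4×0.55 + 24.8×0.23 + 9.2×0.02 + 155×0.14 + 5.4×0.03 + 179.4×0.13 = 149.742 m^2.
V = 15.2·11.8·3.6 = 645.696 m³.
Sabine: RT60 = 0.161 × 645.696 / 149.742 = 0.69 s.

0.69 s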